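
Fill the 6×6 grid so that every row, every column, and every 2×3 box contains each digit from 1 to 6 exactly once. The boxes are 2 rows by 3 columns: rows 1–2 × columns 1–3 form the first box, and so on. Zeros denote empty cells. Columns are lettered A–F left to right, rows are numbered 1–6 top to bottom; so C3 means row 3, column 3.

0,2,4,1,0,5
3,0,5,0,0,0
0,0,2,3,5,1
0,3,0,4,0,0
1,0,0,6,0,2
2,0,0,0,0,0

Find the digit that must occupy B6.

4

A1 = 6 (sole candidate).
E1 = 3 (sole candidate).
B2 = 1 (sole candidate).
D2 = 2 (sole candidate).
A3 = 4 (sole candidate).
B3 = 6 (sole candidate).
A4 = 5 (sole candidate).
C4 = 1 (sole candidate).
F4 = 6 (sole candidate).
C5 = 3 (sole candidate).
E5 = 4 (sole candidate).
C6 = 6 (sole candidate).
D6 = 5 (sole candidate).
E6 = 1 (sole candidate).
F6 = 3 (sole candidate).
E2 = 6 (sole candidate).
F2 = 4 (sole candidate).
E4 = 2 (sole candidate).
B5 = 5 (sole candidate).
B6 = 4: row 6 has {1,2,3,5,6}; col 2 has {1,2,3,5,6}; box has {1,2,3,5,6} → only 4 remains.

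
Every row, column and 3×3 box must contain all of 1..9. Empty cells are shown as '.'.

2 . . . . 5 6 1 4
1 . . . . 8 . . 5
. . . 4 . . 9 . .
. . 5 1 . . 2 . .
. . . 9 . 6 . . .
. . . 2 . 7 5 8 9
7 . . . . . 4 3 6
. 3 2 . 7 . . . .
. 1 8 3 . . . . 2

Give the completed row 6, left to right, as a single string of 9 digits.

361247589

row 1, column 4 = 7: row 1 has {1,2,4,5,6}; col 4 has {1,2,3,4,9}; box has {4,5,8} → only 7 remains.
row 2, column 4 = 6: row 2 has {1,5,8}; col 4 has {1,2,3,4,7,9}; box has {4,5,7,8} → only 6 remains.
row 7, column 3 = 9: row 7 has {3,4,6,7}; col 3 has {2,5,8}; box has {1,2,3,7,8} → only 9 remains.
row 9, column 7 = 7: row 9 has {1,2,3,8}; col 7 has {2,4,5,6,9}; box has {2,3,4,6} → only 7 remains.
row 1, column 3 = 3: row 1 has {1,2,4,5,6,7}; col 3 has {2,5,8,9}; box has {1,2} → only 3 remains.
row 1, column 5 = 9: row 1 has {1,2,3,4,5,6,7}; col 5 has {7}; box has {4,5,6,7,8} → only 9 remains.
row 2, column 7 = 3: row 2 has {1,5,6,8}; col 7 has {2,4,5,6,7,9}; box has {1,4,5,6,9} → only 3 remains.
row 5, column 7 = 1: row 5 has {6,9}; col 7 has {2,3,4,5,6,7,9}; box has {2,5,8,9} → only 1 remains.
row 7, column 2 = 5: row 7 has {3,4,6,7,9}; col 2 has {1,3}; box has {1,2,3,7,8,9} → only 5 remains.
row 7, column 4 = 8: row 7 has {3,4,5,6,7,9}; col 4 has {1,2,3,4,6,7,9}; box has {3,7} → only 8 remains.
row 8, column 4 = 5: row 8 has {2,3,7}; col 4 has {1,2,3,4,6,7,8,9}; box has {3,7,8} → only 5 remains.
row 8, column 7 = 8: row 8 has {2,3,5,7}; col 7 has {1,2,3,4,5,6,7,9}; box has {2,3,4,6,7} → only 8 remains.
row 8, column 8 = 9: row 8 has {2,3,5,7,8}; col 8 has {1,3,8}; box has {2,3,4,6,7,8} → only 9 remains.
row 8, column 9 = 1: row 8 has {2,3,5,7,8,9}; col 9 has {2,4,5,6,9}; box has {2,3,4,6,7,8,9} → only 1 remains.
row 9, column 8 = 5: row 9 has {1,2,3,7,8}; col 8 has {1,3,8,9}; box has {1,2,3,4,6,7,8,9} → only 5 remains.
row 1, column 2 = 8: row 1 has {1,2,3,4,5,6,7,9}; col 2 has {1,3,5}; box has {1,2,3} → only 8 remains.
row 2, column 5 = 2: row 2 has {1,3,5,6,8}; col 5 has {7,9}; box has {4,5,6,7,8,9} → only 2 remains.
row 2, column 8 = 7: row 2 has {1,2,3,5,6,8}; col 8 has {1,3,5,8,9}; box has {1,3,4,5,6,9} → only 7 remains.
row 3, column 8 = 2: row 3 has {4,9}; col 8 has {1,3,5,7,8,9}; box has {1,3,4,5,6,7,9} → only 2 remains.
row 3, column 9 = 8: row 3 has {2,4,9}; col 9 has {1,2,4,5,6,9}; box has {1,2,3,4,5,6,7,9} → only 8 remains.
row 5, column 8 = 4: row 5 has {1,6,9}; col 8 has {1,2,3,5,7,8,9}; box has {1,2,5,8,9} → only 4 remains.
row 7, column 5 = 1: row 7 has {3,4,5,6,7,8,9}; col 5 has {2,7,9}; box has {3,5,7,8} → only 1 remains.
row 7, column 6 = 2: row 7 has {1,3,4,5,6,7,8,9}; col 6 has {5,6,7,8}; box has {1,3,5,7,8} → only 2 remains.
row 8, column 6 = 4: row 8 has {1,2,3,5,7,8,9}; col 6 has {2,5,6,7,8}; box has {1,2,3,5,7,8} → only 4 remains.
row 9, column 5 = 6: row 9 has {1,2,3,5,7,8}; col 5 has {1,2,7,9}; box has {1,2,3,4,5,7,8} → only 6 remains.
row 9, column 6 = 9: row 9 has {1,2,3,5,6,7,8}; col 6 has {2,4,5,6,7,8}; box has {1,2,3,4,5,6,7,8} → only 9 remains.
row 2, column 3 = 4: row 2 has {1,2,3,5,6,7,8}; col 3 has {2,3,5,8,9}; box has {1,2,3,8} → only 4 remains.
row 3, column 5 = 3: row 3 has {2,4,8,9}; col 5 has {1,2,6,7,9}; box has {2,4,5,6,7,8,9} → only 3 remains.
row 3, column 6 = 1: row 3 has {2,3,4,8,9}; col 6 has {2,4,5,6,7,8,9}; box has {2,3,4,5,6,7,8,9} → only 1 remains.
row 4, column 6 = 3: row 4 has {1,2,5}; col 6 has {1,2,4,5,6,7,8,9}; box has {1,2,6,7,9} → only 3 remains.
row 4, column 8 = 6: row 4 has {1,2,3,5}; col 8 has {1,2,3,4,5,7,8,9}; box has {1,2,4,5,8,9} → only 6 remains.
row 4, column 9 = 7: row 4 has {1,2,3,5,6}; col 9 has {1,2,4,5,6,8,9}; box has {1,2,4,5,6,8,9} → only 7 remains.
row 5, column 3 = 7: row 5 has {1,4,6,9}; col 3 has {2,3,4,5,8,9}; box has {5} → only 7 remains.
row 5, column 9 = 3: row 5 has {1,4,6,7,9}; col 9 has {1,2,4,5,6,7,8,9}; box has {1,2,4,5,6,7,8,9} → only 3 remains.
row 6, column 5 = 4: row 6 has {2,5,7,8,9}; col 5 has {1,2,3,6,7,9}; box has {1,2,3,6,7,9} → only 4 remains.
row 8, column 1 = 6: row 8 has {1,2,3,4,5,7,8,9}; col 1 has {1,2,7}; box has {1,2,3,5,7,8,9} → only 6 remains.
row 9, column 1 = 4: row 9 has {1,2,3,5,6,7,8,9}; col 1 has {1,2,6,7}; box has {1,2,3,5,6,7,8,9} → only 4 remains.
row 2, column 2 = 9: row 2 has {1,2,3,4,5,6,7,8}; col 2 has {1,3,5,8}; box has {1,2,3,4,8} → only 9 remains.
row 3, column 1 = 5: row 3 has {1,2,3,4,8,9}; col 1 has {1,2,4,6,7}; box has {1,2,3,4,8,9} → only 5 remains.
row 3, column 3 = 6: row 3 has {1,2,3,4,5,8,9}; col 3 has {2,3,4,5,7,8,9}; box has {1,2,3,4,5,8,9} → only 6 remains.
row 4, column 2 = 4: row 4 has {1,2,3,5,6,7}; col 2 has {1,3,5,8,9}; box has {5,7} → only 4 remains.
row 4, column 5 = 8: row 4 has {1,2,3,4,5,6,7}; col 5 has {1,2,3,4,6,7,9}; box has {1,2,3,4,6,7,9} → only 8 remains.
row 5, column 1 = 8: row 5 has {1,3,4,6,7,9}; col 1 has {1,2,4,5,6,7}; box has {4,5,7} → only 8 remains.
row 5, column 2 = 2: row 5 has {1,3,4,6,7,8,9}; col 2 has {1,3,4,5,8,9}; box has {4,5,7,8} → only 2 remains.
row 5, column 5 = 5: row 5 has {1,2,3,4,6,7,8,9}; col 5 has {1,2,3,4,6,7,8,9}; box has {1,2,3,4,6,7,8,9} → only 5 remains.
row 6, column 1 = 3: row 6 has {2,4,5,7,8,9}; col 1 has {1,2,4,5,6,7,8}; box has {2,4,5,7,8} → only 3 remains.
row 6, column 2 = 6: row 6 has {2,3,4,5,7,8,9}; col 2 has {1,2,3,4,5,8,9}; box has {2,3,4,5,7,8} → only 6 remains.
row 6, column 3 = 1: row 6 has {2,3,4,5,6,7,8,9}; col 3 has {2,3,4,5,6,7,8,9}; box has {2,3,4,5,6,7,8} → only 1 remains.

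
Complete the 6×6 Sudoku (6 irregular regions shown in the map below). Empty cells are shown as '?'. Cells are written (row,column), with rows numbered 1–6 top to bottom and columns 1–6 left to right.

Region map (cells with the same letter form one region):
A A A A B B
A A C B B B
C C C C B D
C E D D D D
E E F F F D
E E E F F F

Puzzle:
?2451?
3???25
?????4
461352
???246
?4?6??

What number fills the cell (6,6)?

(1,1) = 6 (sole candidate).
(1,6) = 3 (sole candidate).
(2,2) = 1 (sole candidate).
(2,3) = 6 (sole candidate).
(2,4) = 4 (sole candidate).
(3,4) = 1 (sole candidate).
(3,5) = 6 (sole candidate).
(6,5) = 3 (sole candidate).
(6,6) = 1: row 6 has {3,4,6}; col 6 has {2,3,4,5,6}; region has {2,3,4,6} → only 1 remains.

1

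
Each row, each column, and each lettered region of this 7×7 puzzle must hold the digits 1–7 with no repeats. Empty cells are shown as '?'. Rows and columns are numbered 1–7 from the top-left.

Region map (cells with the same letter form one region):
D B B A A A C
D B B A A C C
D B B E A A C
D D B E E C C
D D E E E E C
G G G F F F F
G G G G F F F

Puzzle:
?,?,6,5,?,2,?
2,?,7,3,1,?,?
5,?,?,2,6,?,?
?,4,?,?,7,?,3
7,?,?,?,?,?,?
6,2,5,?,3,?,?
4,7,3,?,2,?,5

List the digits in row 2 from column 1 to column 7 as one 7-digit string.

2573146

row 1, column 5 = 4 (sole candidate).
row 2, column 2 = 5: row 2 has {1,2,3,7}; col 2 has {2,4,7}; region has {6,7} → only 5 remains.
row 3, column 6 = 7 (sole candidate).
row 4, column 1 = 1 (sole candidate).
row 4, column 3 = 2 (sole candidate).
row 4, column 4 = 6 (sole candidate).
row 4, column 6 = 5 (sole candidate).
row 5, column 5 = 5 (sole candidate).
row 7, column 4 = 1 (sole candidate).
row 7, column 6 = 6 (sole candidate).
row 1, column 1 = 3 (sole candidate).
row 1, column 2 = 1 (sole candidate).
row 1, column 7 = 7 (sole candidate).
row 2, column 6 = 4: row 2 has {1,2,3,5,7}; col 6 has {2,5,6,7}; region has {3,5,7} → only 4 remains.
row 2, column 7 = 6: row 2 has {1,2,3,4,5,7}; col 7 has {3,5,7}; region has {3,4,5,7} → only 6 remains.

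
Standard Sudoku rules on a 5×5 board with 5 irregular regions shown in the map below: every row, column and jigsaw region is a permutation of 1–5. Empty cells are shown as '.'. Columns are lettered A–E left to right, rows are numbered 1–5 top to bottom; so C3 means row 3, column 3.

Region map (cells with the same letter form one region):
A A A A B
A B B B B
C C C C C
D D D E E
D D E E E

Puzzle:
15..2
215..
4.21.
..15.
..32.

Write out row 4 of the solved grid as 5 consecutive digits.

32154

C1 = 4 (sole candidate).
D1 = 3 (sole candidate).
D2 = 4 (sole candidate).
E2 = 3 (sole candidate).
B3 = 3 (sole candidate).
E3 = 5 (sole candidate).
A4 = 3: row 4 has {1,5}; col 1 has {1,2,4}; region has {1} → only 3 remains.
E4 = 4: row 4 has {1,3,5}; col 5 has {2,3,5}; region has {2,3,5} → only 4 remains.
A5 = 5 (sole candidate).
B5 = 4 (sole candidate).
E5 = 1 (sole candidate).
B4 = 2: row 4 has {1,3,4,5}; col 2 has {1,3,4,5}; region has {1,3,4,5} → only 2 remains.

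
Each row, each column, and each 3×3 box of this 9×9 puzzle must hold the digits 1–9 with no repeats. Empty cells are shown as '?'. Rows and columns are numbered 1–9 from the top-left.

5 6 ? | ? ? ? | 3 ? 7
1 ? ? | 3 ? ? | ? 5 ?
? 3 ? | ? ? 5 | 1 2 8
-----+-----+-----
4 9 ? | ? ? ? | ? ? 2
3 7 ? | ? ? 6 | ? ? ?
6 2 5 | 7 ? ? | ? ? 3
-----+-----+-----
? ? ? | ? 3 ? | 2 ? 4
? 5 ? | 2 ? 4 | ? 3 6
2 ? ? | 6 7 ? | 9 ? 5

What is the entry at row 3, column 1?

7

row 2, column 9 = 9 (sole candidate).
row 5, column 9 = 1 (sole candidate).
row 1, column 8 = 4 (sole candidate).
row 2, column 7 = 6 (sole candidate).
row 5, column 3 = 8 (sole candidate).
row 5, column 8 = 9 (sole candidate).
row 6, column 8 = 8 (sole candidate).
row 9, column 8 = 1 (sole candidate).
row 4, column 3 = 1 (sole candidate).
row 6, column 7 = 4 (sole candidate).
row 7, column 8 = 7 (sole candidate).
row 8, column 7 = 8 (sole candidate).
row 9, column 6 = 8 (sole candidate).
row 4, column 6 = 3 (sole candidate).
row 4, column 8 = 6 (sole candidate).
row 5, column 7 = 5 (sole candidate).
row 9, column 2 = 4 (sole candidate).
row 9, column 3 = 3 (sole candidate).
row 2, column 2 = 8 (sole candidate).
row 4, column 7 = 7 (sole candidate).
row 5, column 4 = 4 (sole candidate).
row 5, column 5 = 2 (sole candidate).
row 7, column 2 = 1 (sole candidate).
row 7, column 6 = 9 (sole candidate).
row 8, column 5 = 1 (sole candidate).
row 2, column 5 = 4 (sole candidate).
row 3, column 4 = 9 (sole candidate).
row 3, column 5 = 6 (sole candidate).
row 6, column 5 = 9 (sole candidate).
row 6, column 6 = 1 (sole candidate).
row 7, column 1 = 8 (sole candidate).
row 7, column 3 = 6 (sole candidate).
row 7, column 4 = 5 (sole candidate).
row 1, column 5 = 8 (sole candidate).
row 1, column 6 = 2 (sole candidate).
row 2, column 6 = 7 (sole candidate).
row 3, column 1 = 7: row 3 has {1,2,3,5,6,8,9}; col 1 has {1,2,3,4,5,6,8}; box has {1,3,5,6,8} → only 7 remains.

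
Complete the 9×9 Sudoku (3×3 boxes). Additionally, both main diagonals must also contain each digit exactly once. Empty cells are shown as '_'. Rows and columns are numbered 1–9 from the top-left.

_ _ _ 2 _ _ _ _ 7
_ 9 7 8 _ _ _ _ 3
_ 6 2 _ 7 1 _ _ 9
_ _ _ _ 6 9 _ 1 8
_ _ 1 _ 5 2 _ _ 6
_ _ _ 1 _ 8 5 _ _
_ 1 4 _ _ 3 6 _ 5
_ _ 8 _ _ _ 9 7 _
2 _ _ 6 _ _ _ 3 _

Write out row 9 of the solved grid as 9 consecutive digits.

R2C5 = 4: row 2 has {3,7,8,9}; col 5 has {5,6,7}; box has {1,2,7,8} → only 4 remains.
R2C8 = 6: row 2 has {3,4,7,8,9}; col 8 has {1,3,7}; box has {3,7,9}; anti-diagonal has {1,2,4,5,7,9} → only 6 remains.
R3C7 = 8: row 3 has {1,2,6,7,9}; col 7 has {5,6,9}; box has {3,6,7,9}; anti-diagonal has {1,2,4,5,6,7,9} → only 8 remains.
R6C5 = 3: row 6 has {1,5,8}; col 5 has {4,5,6,7}; box has {1,2,5,6,8,9} → only 3 remains.
R8C2 = 3: row 8 has {7,8,9}; col 2 has {1,6,9}; box has {1,2,4,8}; anti-diagonal has {1,2,4,5,6,7,8,9} → only 3 remains.
R1C5 = 9: row 1 has {2,7}; col 5 has {3,4,5,6,7}; box has {1,2,4,7,8} → only 9 remains.
R2C6 = 5: row 2 has {3,4,6,7,8,9}; col 6 has {1,2,3,8,9}; box has {1,2,4,7,8,9} → only 5 remains.
R3C4 = 3: row 3 has {1,2,6,7,8,9}; col 4 has {1,2,6,8}; box has {1,2,4,5,7,8,9} → only 3 remains.
R4C4 = 4: row 4 has {1,6,8,9}; col 4 has {1,2,3,6,8}; box has {1,2,3,5,6,8,9}; main diagonal has {2,5,6,7,8,9} → only 4 remains.
R5C4 = 7: row 5 has {1,2,5,6}; col 4 has {1,2,3,4,6,8}; box has {1,2,3,4,5,6,8,9} → only 7 remains.
R7C4 = 9: row 7 has {1,3,4,5,6}; col 4 has {1,2,3,4,6,7,8}; box has {3,6} → only 9 remains.
R8C4 = 5: row 8 has {3,7,8,9}; col 4 has {1,2,3,4,6,7,8,9}; box has {3,6,9} → only 5 remains.
R8C6 = 4: row 8 has {3,5,7,8,9}; col 6 has {1,2,3,5,8,9}; box has {3,5,6,9} → only 4 remains.
R9C6 = 7: row 9 has {2,3,6}; col 6 has {1,2,3,4,5,8,9}; box has {3,4,5,6,9} → only 7 remains.
R9C9 = 1: row 9 has {2,3,6,7}; col 9 has {3,5,6,7,8,9}; box has {3,5,6,7,9}; main diagonal has {2,4,5,6,7,8,9} → only 1 remains.
R1C1 = 3: row 1 has {2,7,9}; col 1 has {2}; box has {2,6,7,9}; main diagonal has {1,2,4,5,6,7,8,9} → only 3 remains.
R1C3 = 5: row 1 has {2,3,7,9}; col 3 has {1,2,4,7,8}; box has {2,3,6,7,9} → only 5 remains.
R1C6 = 6: row 1 has {2,3,5,7,9}; col 6 has {1,2,3,4,5,7,8,9}; box has {1,2,3,4,5,7,8,9} → only 6 remains.
R1C8 = 4: row 1 has {2,3,5,6,7,9}; col 8 has {1,3,6,7}; box has {3,6,7,8,9} → only 4 remains.
R2C1 = 1: row 2 has {3,4,5,6,7,8,9}; col 1 has {2,3}; box has {2,3,5,6,7,9} → only 1 remains.
R2C7 = 2: row 2 has {1,3,4,5,6,7,8,9}; col 7 has {5,6,8,9}; box has {3,4,6,7,8,9} → only 2 remains.
R3C1 = 4: row 3 has {1,2,3,6,7,8,9}; col 1 has {1,2,3}; box has {1,2,3,5,6,7,9} → only 4 remains.
R3C8 = 5: row 3 has {1,2,3,4,6,7,8,9}; col 8 has {1,3,4,6,7}; box has {2,3,4,6,7,8,9} → only 5 remains.
R4C3 = 3: row 4 has {1,4,6,8,9}; col 3 has {1,2,4,5,7,8}; box has {1} → only 3 remains.
R4C7 = 7: row 4 has {1,3,4,6,8,9}; col 7 has {2,5,6,8,9}; box has {1,5,6,8} → only 7 remains.
R5C8 = 9: row 5 has {1,2,5,6,7}; col 8 has {1,3,4,5,6,7}; box has {1,5,6,7,8} → only 9 remains.
R6C8 = 2: row 6 has {1,3,5,8}; col 8 has {1,3,4,5,6,7,9}; box has {1,5,6,7,8,9} → only 2 remains.
R6C9 = 4: row 6 has {1,2,3,5,8}; col 9 has {1,3,5,6,7,8,9}; box has {1,2,5,6,7,8,9} → only 4 remains.
R7C1 = 7: row 7 has {1,3,4,5,6,9}; col 1 has {1,2,3,4}; box has {1,2,3,4,8} → only 7 remains.
R7C8 = 8: row 7 has {1,3,4,5,6,7,9}; col 8 has {1,2,3,4,5,6,7,9}; box has {1,3,5,6,7,9} → only 8 remains.
R8C1 = 6: row 8 has {3,4,5,7,8,9}; col 1 has {1,2,3,4,7}; box has {1,2,3,4,7,8} → only 6 remains.
R8C9 = 2: row 8 has {3,4,5,6,7,8,9}; col 9 has {1,3,4,5,6,7,8,9}; box has {1,3,5,6,7,8,9} → only 2 remains.
R9C2 = 5: row 9 has {1,2,3,6,7}; col 2 has {1,3,6,9}; box has {1,2,3,4,6,7,8} → only 5 remains.
R9C3 = 9: row 9 has {1,2,3,5,6,7}; col 3 has {1,2,3,4,5,7,8}; box has {1,2,3,4,5,6,7,8} → only 9 remains.
R9C5 = 8: row 9 has {1,2,3,5,6,7,9}; col 5 has {3,4,5,6,7,9}; box has {3,4,5,6,7,9} → only 8 remains.
R9C7 = 4: row 9 has {1,2,3,5,6,7,8,9}; col 7 has {2,5,6,7,8,9}; box has {1,2,3,5,6,7,8,9} → only 4 remains.

259687431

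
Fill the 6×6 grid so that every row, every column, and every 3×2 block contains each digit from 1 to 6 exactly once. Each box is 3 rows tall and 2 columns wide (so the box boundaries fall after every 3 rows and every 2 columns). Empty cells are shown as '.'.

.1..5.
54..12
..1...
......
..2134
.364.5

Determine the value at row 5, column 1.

6

row 2, column 3 = 3 (sole candidate).
row 2, column 4 = 6 (sole candidate).
row 4, column 3 = 5 (sole candidate).
row 4, column 4 = 3 (sole candidate).
row 5, column 1 = 6: row 5 has {1,2,3,4}; col 1 has {5}; box has {3} → only 6 remains.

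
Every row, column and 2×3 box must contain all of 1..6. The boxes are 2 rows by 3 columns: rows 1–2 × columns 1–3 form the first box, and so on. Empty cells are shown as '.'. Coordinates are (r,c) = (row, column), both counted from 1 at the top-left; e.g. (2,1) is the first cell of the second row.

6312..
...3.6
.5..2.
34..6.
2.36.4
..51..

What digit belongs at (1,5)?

4

(1,6) = 5 (sole candidate).
(2,2) = 2 (sole candidate).
(2,3) = 4 (sole candidate).
(2,5) = 1 (sole candidate).
(3,1) = 1 (sole candidate).
(3,3) = 6 (sole candidate).
(3,4) = 4 (sole candidate).
(3,6) = 3 (sole candidate).
(4,3) = 2 (sole candidate).
(4,4) = 5 (sole candidate).
(4,6) = 1 (sole candidate).
(5,2) = 1 (sole candidate).
(5,5) = 5 (sole candidate).
(6,1) = 4 (sole candidate).
(6,2) = 6 (sole candidate).
(6,5) = 3 (sole candidate).
(6,6) = 2 (sole candidate).
(1,5) = 4: row 1 has {1,2,3,5,6}; col 5 has {1,2,3,5,6}; box has {1,2,3,5,6} → only 4 remains.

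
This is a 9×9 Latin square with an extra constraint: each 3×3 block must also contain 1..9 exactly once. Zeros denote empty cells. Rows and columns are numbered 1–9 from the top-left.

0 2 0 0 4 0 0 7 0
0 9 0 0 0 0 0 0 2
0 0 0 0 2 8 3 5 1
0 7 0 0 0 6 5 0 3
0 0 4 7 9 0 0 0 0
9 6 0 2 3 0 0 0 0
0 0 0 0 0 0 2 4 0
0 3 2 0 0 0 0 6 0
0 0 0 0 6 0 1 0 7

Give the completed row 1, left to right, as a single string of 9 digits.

825143679

row 2, column 8 = 8: row 2 has {2,9}; col 8 has {4,5,6,7}; box has {1,2,3,5,7} → only 8 remains.
row 3, column 2 = 4: row 3 has {1,2,3,5,8}; col 2 has {2,3,6,7,9}; box has {2,9} → only 4 remains.
row 6, column 8 = 1: row 6 has {2,3,6,9}; col 8 has {4,5,6,7,8}; box has {3,5} → only 1 remains.
row 5, column 8 = 2: row 5 has {4,7,9}; col 8 has {1,4,5,6,7,8}; box has {1,3,5} → only 2 remains.
row 4, column 8 = 9: row 4 has {3,5,6,7}; col 8 has {1,2,4,5,6,7,8}; box has {1,2,3,5} → only 9 remains.
row 9, column 8 = 3: row 9 has {1,6,7}; col 8 has {1,2,4,5,6,7,8,9}; box has {1,2,4,6,7} → only 3 remains.
row 2, column 7 = 4: in row 2, 4 can only go here (every other open cell in that row sees a 4).
row 3, column 4 = 9: in row 3, 9 can only go here (every other open cell in that row sees a 9).
row 4, column 1 = 2: in row 4, 2 can only go here (every other open cell in that row sees a 2).
row 4, column 4 = 4: in row 4, 4 can only go here (every other open cell in that row sees a 4).
row 6, column 6 = 5: row 6 has {1,2,3,6,9}; col 6 has {6,8}; box has {2,3,4,6,7,9} → only 5 remains.
row 5, column 6 = 1: row 5 has {2,4,7,9}; col 6 has {5,6,8}; box has {2,3,4,5,6,7,9} → only 1 remains.
row 6, column 3 = 8: row 6 has {1,2,3,5,6,9}; col 3 has {2,4}; box has {2,4,6,7,9} → only 8 remains.
row 6, column 7 = 7: row 6 has {1,2,3,5,6,8,9}; col 7 has {1,2,3,4,5}; box has {1,2,3,5,9} → only 7 remains.
row 6, column 9 = 4: row 6 has {1,2,3,5,6,7,8,9}; col 9 has {1,2,3,7}; box has {1,2,3,5,7,9} → only 4 remains.
row 1, column 6 = 3: row 1 has {2,4,7}; col 6 has {1,5,6,8}; box has {2,4,8,9} → only 3 remains.
row 2, column 6 = 7: row 2 has {2,4,8,9}; col 6 has {1,3,5,6,8}; box has {2,3,4,8,9} → only 7 remains.
row 4, column 3 = 1: row 4 has {2,3,4,5,6,7,9}; col 3 has {2,4,8}; box has {2,4,6,7,8,9} → only 1 remains.
row 4, column 5 = 8: row 4 has {1,2,3,4,5,6,7,9}; col 5 has {2,3,4,6,9}; box has {1,2,3,4,5,6,7,9} → only 8 remains.
row 5, column 2 = 5: row 5 has {1,2,4,7,9}; col 2 has {2,3,4,6,7,9}; box has {1,2,4,6,7,8,9} → only 5 remains.
row 7, column 6 = 9: row 7 has {2,4}; col 6 has {1,3,5,6,7,8}; box has {6} → only 9 remains.
row 8, column 6 = 4: row 8 has {2,3,6}; col 6 has {1,3,5,6,7,8,9}; box has {6,9} → only 4 remains.
row 9, column 2 = 8: row 9 has {1,3,6,7}; col 2 has {2,3,4,5,6,7,9}; box has {2,3} → only 8 remains.
row 9, column 4 = 5: row 9 has {1,3,6,7,8}; col 4 has {2,4,7,9}; box has {4,6,9} → only 5 remains.
row 9, column 6 = 2: row 9 has {1,3,5,6,7,8}; col 6 has {1,3,4,5,6,7,8,9}; box has {4,5,6,9} → only 2 remains.
row 5, column 1 = 3: row 5 has {1,2,4,5,7,9}; col 1 has {2,9}; box has {1,2,4,5,6,7,8,9} → only 3 remains.
row 7, column 2 = 1: row 7 has {2,4,9}; col 2 has {2,3,4,5,6,7,8,9}; box has {2,3,8} → only 1 remains.
row 7, column 5 = 7: row 7 has {1,2,4,9}; col 5 has {2,3,4,6,8,9}; box has {2,4,5,6,9} → only 7 remains.
row 8, column 5 = 1: row 8 has {2,3,4,6}; col 5 has {2,3,4,6,7,8,9}; box has {2,4,5,6,7,9} → only 1 remains.
row 9, column 1 = 4: row 9 has {1,2,3,5,6,7,8}; col 1 has {2,3,9}; box has {1,2,3,8} → only 4 remains.
row 9, column 3 = 9: row 9 has {1,2,3,4,5,6,7,8}; col 3 has {1,2,4,8}; box has {1,2,3,4,8} → only 9 remains.
row 2, column 5 = 5: row 2 has {2,4,7,8,9}; col 5 has {1,2,3,4,6,7,8,9}; box has {2,3,4,7,8,9} → only 5 remains.
row 8, column 4 = 8: row 8 has {1,2,3,4,6}; col 4 has {2,4,5,7,9}; box has {1,2,4,5,6,7,9} → only 8 remains.
row 8, column 7 = 9: row 8 has {1,2,3,4,6,8}; col 7 has {1,2,3,4,5,7}; box has {1,2,3,4,6,7} → only 9 remains.
row 8, column 9 = 5: row 8 has {1,2,3,4,6,8,9}; col 9 has {1,2,3,4,7}; box has {1,2,3,4,6,7,9} → only 5 remains.
row 1, column 7 = 6: row 1 has {2,3,4,7}; col 7 has {1,2,3,4,5,7,9}; box has {1,2,3,4,5,7,8} → only 6 remains.
row 1, column 9 = 9: row 1 has {2,3,4,6,7}; col 9 has {1,2,3,4,5,7}; box has {1,2,3,4,5,6,7,8} → only 9 remains.
row 5, column 7 = 8: row 5 has {1,2,3,4,5,7,9}; col 7 has {1,2,3,4,5,6,7,9}; box has {1,2,3,4,5,7,9} → only 8 remains.
row 5, column 9 = 6: row 5 has {1,2,3,4,5,7,8,9}; col 9 has {1,2,3,4,5,7,9}; box has {1,2,3,4,5,7,8,9} → only 6 remains.
row 7, column 4 = 3: row 7 has {1,2,4,7,9}; col 4 has {2,4,5,7,8,9}; box has {1,2,4,5,6,7,8,9} → only 3 remains.
row 7, column 9 = 8: row 7 has {1,2,3,4,7,9}; col 9 has {1,2,3,4,5,6,7,9}; box has {1,2,3,4,5,6,7,9} → only 8 remains.
row 8, column 1 = 7: row 8 has {1,2,3,4,5,6,8,9}; col 1 has {2,3,4,9}; box has {1,2,3,4,8,9} → only 7 remains.
row 1, column 3 = 5: row 1 has {2,3,4,6,7,9}; col 3 has {1,2,4,8,9}; box has {2,4,9} → only 5 remains.
row 1, column 4 = 1: row 1 has {2,3,4,5,6,7,9}; col 4 has {2,3,4,5,7,8,9}; box has {2,3,4,5,7,8,9} → only 1 remains.
row 2, column 4 = 6: row 2 has {2,4,5,7,8,9}; col 4 has {1,2,3,4,5,7,8,9}; box has {1,2,3,4,5,7,8,9} → only 6 remains.
row 3, column 1 = 6: row 3 has {1,2,3,4,5,8,9}; col 1 has {2,3,4,7,9}; box has {2,4,5,9} → only 6 remains.
row 3, column 3 = 7: row 3 has {1,2,3,4,5,6,8,9}; col 3 has {1,2,4,5,8,9}; box has {2,4,5,6,9} → only 7 remains.
row 7, column 1 = 5: row 7 has {1,2,3,4,7,8,9}; col 1 has {2,3,4,6,7,9}; box has {1,2,3,4,7,8,9} → only 5 remains.
row 7, column 3 = 6: row 7 has {1,2,3,4,5,7,8,9}; col 3 has {1,2,4,5,7,8,9}; box has {1,2,3,4,5,7,8,9} → only 6 remains.
row 1, column 1 = 8: row 1 has {1,2,3,4,5,6,7,9}; col 1 has {2,3,4,5,6,7,9}; box has {2,4,5,6,7,9} → only 8 remains.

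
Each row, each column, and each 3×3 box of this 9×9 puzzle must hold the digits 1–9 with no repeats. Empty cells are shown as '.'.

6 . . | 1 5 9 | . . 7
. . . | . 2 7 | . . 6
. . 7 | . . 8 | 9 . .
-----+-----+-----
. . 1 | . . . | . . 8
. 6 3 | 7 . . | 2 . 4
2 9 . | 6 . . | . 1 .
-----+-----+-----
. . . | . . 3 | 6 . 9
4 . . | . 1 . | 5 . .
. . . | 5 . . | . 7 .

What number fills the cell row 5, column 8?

row 3, column 5 = 6 (hidden single in row 3).
row 4, column 8 = 6 (hidden single in row 4).
row 5, column 6 = 1 (hidden single in row 5).
row 6, column 7 = 7 (hidden single in row 6).
row 4, column 7 = 3 (sole candidate).
row 6, column 9 = 5 (sole candidate).
row 5, column 8 = 9: row 5 has {1,2,3,4,6,7}; col 8 has {1,6,7}; box has {1,2,3,4,5,6,7,8} → only 9 remains.

9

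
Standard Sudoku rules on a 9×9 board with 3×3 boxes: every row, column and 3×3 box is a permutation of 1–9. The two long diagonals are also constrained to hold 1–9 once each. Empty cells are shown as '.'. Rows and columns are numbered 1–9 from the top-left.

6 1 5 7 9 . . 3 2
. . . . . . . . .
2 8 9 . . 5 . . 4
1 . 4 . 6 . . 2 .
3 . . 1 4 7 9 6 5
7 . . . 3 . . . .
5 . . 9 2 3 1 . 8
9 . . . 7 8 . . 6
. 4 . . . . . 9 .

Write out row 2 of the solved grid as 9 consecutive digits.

row 1, column 6 = 4: row 1 has {1,2,3,5,6,7,9}; col 6 has {3,5,7,8}; box has {5,7,9} → only 4 remains.
row 1, column 7 = 8: row 1 has {1,2,3,4,5,6,7,9}; col 7 has {1,9}; box has {2,3,4} → only 8 remains.
row 2, column 1 = 4: row 2 has {}; col 1 has {1,2,3,5,6,7,9}; box has {1,2,5,6,8,9} → only 4 remains.
row 3, column 5 = 1: row 3 has {2,4,5,8,9}; col 5 has {2,3,4,6,7,9}; box has {4,5,7,9} → only 1 remains.
row 3, column 8 = 7: row 3 has {1,2,4,5,8,9}; col 8 has {2,3,6,9}; box has {2,3,4,8} → only 7 remains.
row 4, column 6 = 9: row 4 has {1,2,4,6}; col 6 has {3,4,5,7,8}; box has {1,3,4,6,7}; anti-diagonal has {2,4} → only 9 remains.
row 5, column 2 = 2: row 5 has {1,3,4,5,6,7,9}; col 2 has {1,4,8}; box has {1,3,4,7} → only 2 remains.
row 5, column 3 = 8: row 5 has {1,2,3,4,5,6,7,9}; col 3 has {4,5,9}; box has {1,2,3,4,7} → only 8 remains.
row 6, column 3 = 6: row 6 has {3,7}; col 3 has {4,5,8,9}; box has {1,2,3,4,7,8} → only 6 remains.
row 6, column 6 = 2: row 6 has {3,6,7}; col 6 has {3,4,5,7,8,9}; box has {1,3,4,6,7,9}; main diagonal has {1,4,6,9} → only 2 remains.
row 6, column 7 = 4: row 6 has {2,3,6,7}; col 7 has {1,8,9}; box has {2,5,6,9} → only 4 remains.
row 6, column 9 = 1: row 6 has {2,3,4,6,7}; col 9 has {2,4,5,6,8}; box has {2,4,5,6,9} → only 1 remains.
row 7, column 3 = 7: row 7 has {1,2,3,5,8,9}; col 3 has {4,5,6,8,9}; box has {4,5,9}; anti-diagonal has {2,4,9} → only 7 remains.
row 7, column 8 = 4: row 7 has {1,2,3,5,7,8,9}; col 8 has {2,3,6,7,9}; box has {1,6,8,9} → only 4 remains.
row 8, column 2 = 3: row 8 has {6,7,8,9}; col 2 has {1,2,4,8}; box has {4,5,7,9}; anti-diagonal has {2,4,7,9} → only 3 remains.
row 8, column 8 = 5: row 8 has {3,6,7,8,9}; col 8 has {2,3,4,6,7,9}; box has {1,4,6,8,9}; main diagonal has {1,2,4,6,9} → only 5 remains.
row 9, column 1 = 8: row 9 has {4,9}; col 1 has {1,2,3,4,5,6,7,9}; box has {3,4,5,7,9}; anti-diagonal has {2,3,4,7,9} → only 8 remains.
row 9, column 5 = 5: row 9 has {4,8,9}; col 5 has {1,2,3,4,6,7,9}; box has {2,3,7,8,9} → only 5 remains.
row 2, column 2 = 7: row 2 has {4}; col 2 has {1,2,3,4,8}; box has {1,2,4,5,6,8,9}; main diagonal has {1,2,4,5,6,9} → only 7 remains.
row 2, column 3 = 3: row 2 has {4,7}; col 3 has {4,5,6,7,8,9}; box has {1,2,4,5,6,7,8,9} → only 3 remains.
row 2, column 5 = 8: row 2 has {3,4,7}; col 5 has {1,2,3,4,5,6,7,9}; box has {1,4,5,7,9} → only 8 remains.
row 2, column 6 = 6: row 2 has {3,4,7,8}; col 6 has {2,3,4,5,7,8,9}; box has {1,4,5,7,8,9} → only 6 remains.
row 2, column 7 = 5: row 2 has {3,4,6,7,8}; col 7 has {1,4,8,9}; box has {2,3,4,7,8} → only 5 remains.
row 2, column 8 = 1: row 2 has {3,4,5,6,7,8}; col 8 has {2,3,4,5,6,7,9}; box has {2,3,4,5,7,8}; anti-diagonal has {2,3,4,7,8,9} → only 1 remains.
row 2, column 9 = 9: row 2 has {1,3,4,5,6,7,8}; col 9 has {1,2,4,5,6,8}; box has {1,2,3,4,5,7,8} → only 9 remains.
row 3, column 4 = 3: row 3 has {1,2,4,5,7,8,9}; col 4 has {1,7,9}; box has {1,4,5,6,7,8,9} → only 3 remains.
row 3, column 7 = 6: row 3 has {1,2,3,4,5,7,8,9}; col 7 has {1,4,5,8,9}; box has {1,2,3,4,5,7,8,9}; anti-diagonal has {1,2,3,4,7,8,9} → only 6 remains.
row 4, column 2 = 5: row 4 has {1,2,4,6,9}; col 2 has {1,2,3,4,7,8}; box has {1,2,3,4,6,7,8} → only 5 remains.
row 4, column 4 = 8: row 4 has {1,2,4,5,6,9}; col 4 has {1,3,7,9}; box has {1,2,3,4,6,7,9}; main diagonal has {1,2,4,5,6,7,9} → only 8 remains.
row 6, column 2 = 9: row 6 has {1,2,3,4,6,7}; col 2 has {1,2,3,4,5,7,8}; box has {1,2,3,4,5,6,7,8} → only 9 remains.
row 6, column 4 = 5: row 6 has {1,2,3,4,6,7,9}; col 4 has {1,3,7,8,9}; box has {1,2,3,4,6,7,8,9}; anti-diagonal has {1,2,3,4,6,7,8,9} → only 5 remains.
row 6, column 8 = 8: row 6 has {1,2,3,4,5,6,7,9}; col 8 has {1,2,3,4,5,6,7,9}; box has {1,2,4,5,6,9} → only 8 remains.
row 7, column 2 = 6: row 7 has {1,2,3,4,5,7,8,9}; col 2 has {1,2,3,4,5,7,8,9}; box has {3,4,5,7,8,9} → only 6 remains.
row 8, column 4 = 4: row 8 has {3,5,6,7,8,9}; col 4 has {1,3,5,7,8,9}; box has {2,3,5,7,8,9} → only 4 remains.
row 8, column 7 = 2: row 8 has {3,4,5,6,7,8,9}; col 7 has {1,4,5,6,8,9}; box has {1,4,5,6,8,9} → only 2 remains.
row 9, column 4 = 6: row 9 has {4,5,8,9}; col 4 has {1,3,4,5,7,8,9}; box has {2,3,4,5,7,8,9} → only 6 remains.
row 9, column 6 = 1: row 9 has {4,5,6,8,9}; col 6 has {2,3,4,5,6,7,8,9}; box has {2,3,4,5,6,7,8,9} → only 1 remains.
row 9, column 9 = 3: row 9 has {1,4,5,6,8,9}; col 9 has {1,2,4,5,6,8,9}; box has {1,2,4,5,6,8,9}; main diagonal has {1,2,4,5,6,7,8,9} → only 3 remains.
row 2, column 4 = 2: row 2 has {1,3,4,5,6,7,8,9}; col 4 has {1,3,4,5,6,7,8,9}; box has {1,3,4,5,6,7,8,9} → only 2 remains.

473286519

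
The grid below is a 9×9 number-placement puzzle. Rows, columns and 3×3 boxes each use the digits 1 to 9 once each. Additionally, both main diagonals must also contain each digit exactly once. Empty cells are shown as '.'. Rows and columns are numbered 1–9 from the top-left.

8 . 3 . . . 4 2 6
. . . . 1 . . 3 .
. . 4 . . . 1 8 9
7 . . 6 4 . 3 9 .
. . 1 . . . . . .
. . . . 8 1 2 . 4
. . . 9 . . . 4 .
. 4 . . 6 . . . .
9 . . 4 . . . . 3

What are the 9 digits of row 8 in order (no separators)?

345162978

R1C2 = 1 (hidden single in row 1).
R2C6 = 4 (hidden single in row 2).
R2C4 = 8 (hidden single in row 2).
R4C9 = 1 (hidden single in row 4).
R5C1 = 4 (hidden single in row 5).
R7C1 = 1 (hidden single in row 7).
R7C2 = 6 (hidden single in row 7).
R8C4 = 1: in row 8, 1 can only go here (every other open cell in that row sees a 1).
R8C7 = 9: in row 8, 9 can only go here (every other open cell in that row sees a 9).
R9C8 = 1 (hidden single in row 9).
R9C7 = 6 (hidden single in row 9).
R5C8 = 6 (hidden single in row 5).
R1C5 = 9 (hidden single in column 5).
R3C6 = 6 (hidden single in column 6).
R5C6 = 9 (hidden single in column 6).
R5C7 = 8 (hidden single in column 7).
R5C4 = 3 (hidden single in box 5).
R3C5 = 3 (hidden single in row 3).
R7C6 = 3 (hidden single in row 7).
R8C1 = 3: in row 8, 3 can only go here (every other open cell in that row sees a 3).
R6C2 = 3 (hidden single in row 6).
R6C3 = 9 (hidden single in row 6).
R2C2 = 9 (hidden single in row 2).
R6C1 = 6 (hidden single in row 6).
R2C3 = 6 (hidden single in row 2).
R2C1 = 2 (hidden single in row 2).
R3C1 = 5 (sole candidate).
R3C2 = 7 (sole candidate).
R3C4 = 2 (sole candidate).
R5C5 = 2 (hidden single in main diagonal).
R4C6 = 5 (sole candidate).
R5C2 = 5 (sole candidate).
R5C9 = 7 (sole candidate).
R6C4 = 7 (sole candidate).
R6C8 = 5 (sole candidate).
R7C3 = 8 (sole candidate).
R8C8 = 7: row 8 has {1,3,4,6,9}; col 8 has {1,2,3,4,5,6,8,9}; box has {1,3,4,6,9}; main diagonal has {1,2,3,4,6,8,9} → only 7 remains.
R9C2 = 2 (sole candidate).
R1C4 = 5 (sole candidate).
R1C6 = 7 (sole candidate).
R2C9 = 5 (sole candidate).
R4C2 = 8 (sole candidate).
R4C3 = 2 (sole candidate).
R7C7 = 5 (sole candidate).
R7C9 = 2 (sole candidate).
R8C3 = 5: row 8 has {1,3,4,6,7,9}; col 3 has {1,2,3,4,6,8,9}; box has {1,2,3,4,6,8,9} → only 5 remains.
R8C9 = 8: row 8 has {1,3,4,5,6,7,9}; col 9 has {1,2,3,4,5,6,7,9}; box has {1,2,3,4,5,6,7,9} → only 8 remains.
R9C3 = 7 (sole candidate).
R9C5 = 5 (sole candidate).
R9C6 = 8 (sole candidate).
R2C7 = 7 (sole candidate).
R7C5 = 7 (sole candidate).
R8C6 = 2: row 8 has {1,3,4,5,6,7,8,9}; col 6 has {1,3,4,5,6,7,8,9}; box has {1,3,4,5,6,7,8,9} → only 2 remains.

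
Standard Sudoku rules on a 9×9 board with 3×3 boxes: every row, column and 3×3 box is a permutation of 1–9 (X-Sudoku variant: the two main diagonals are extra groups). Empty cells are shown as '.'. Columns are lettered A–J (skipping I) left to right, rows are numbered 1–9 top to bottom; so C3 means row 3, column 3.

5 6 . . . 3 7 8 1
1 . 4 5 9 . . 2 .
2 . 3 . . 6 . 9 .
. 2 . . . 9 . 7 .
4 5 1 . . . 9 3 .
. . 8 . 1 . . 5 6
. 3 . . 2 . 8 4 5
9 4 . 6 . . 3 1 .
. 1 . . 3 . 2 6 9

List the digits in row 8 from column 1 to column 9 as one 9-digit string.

C1 = 9: row 1 has {1,3,5,6,7,8}; col 3 has {1,3,4,8}; box has {1,2,3,4,5,6} → only 9 remains.
E1 = 4: row 1 has {1,3,5,6,7,8,9}; col 5 has {1,2,3,9}; box has {3,5,6,9} → only 4 remains.
B2 = 7: row 2 has {1,2,4,5,9}; col 2 has {1,2,3,4,5,6}; box has {1,2,3,4,5,6,9}; main diagonal has {1,3,5,8,9} → only 7 remains.
F2 = 8: row 2 has {1,2,4,5,7,9}; col 6 has {3,6,9}; box has {3,4,5,6,9} → only 8 remains.
G2 = 6: row 2 has {1,2,4,5,7,8,9}; col 7 has {2,3,7,8,9}; box has {1,2,7,8,9} → only 6 remains.
J2 = 3: row 2 has {1,2,4,5,6,7,8,9}; col 9 has {1,5,6,9}; box has {1,2,6,7,8,9} → only 3 remains.
B3 = 8: row 3 has {2,3,6,9}; col 2 has {1,2,3,4,5,6,7}; box has {1,2,3,4,5,6,7,9} → only 8 remains.
E3 = 7: row 3 has {2,3,6,8,9}; col 5 has {1,2,3,4,9}; box has {3,4,5,6,8,9} → only 7 remains.
G3 = 5: row 3 has {2,3,6,7,8,9}; col 7 has {2,3,6,7,8,9}; box has {1,2,3,6,7,8,9}; anti-diagonal has {1,2,4,9} → only 5 remains.
J3 = 4: row 3 has {2,3,5,6,7,8,9}; col 9 has {1,3,5,6,9}; box has {1,2,3,5,6,7,8,9} → only 4 remains.
C4 = 6: row 4 has {2,7,9}; col 3 has {1,3,4,8,9}; box has {1,2,4,5,8} → only 6 remains.
D4 = 4: row 4 has {2,6,7,9}; col 4 has {5,6}; box has {1,9}; main diagonal has {1,3,5,7,8,9} → only 4 remains.
G4 = 1: row 4 has {2,4,6,7,9}; col 7 has {2,3,5,6,7,8,9}; box has {3,5,6,7,9} → only 1 remains.
J4 = 8: row 4 has {1,2,4,6,7,9}; col 9 has {1,3,4,5,6,9}; box has {1,3,5,6,7,9} → only 8 remains.
E5 = 6: row 5 has {1,3,4,5,9}; col 5 has {1,2,3,4,7,9}; box has {1,4,9}; main diagonal has {1,3,4,5,7,8,9}; anti-diagonal has {1,2,4,5,9} → only 6 remains.
J5 = 2: row 5 has {1,3,4,5,6,9}; col 9 has {1,3,4,5,6,8,9}; box has {1,3,5,6,7,8,9} → only 2 remains.
B6 = 9: row 6 has {1,5,6,8}; col 2 has {1,2,3,4,5,6,7,8}; box has {1,2,4,5,6,8} → only 9 remains.
F6 = 2: row 6 has {1,5,6,8,9}; col 6 has {3,6,8,9}; box has {1,4,6,9}; main diagonal has {1,3,4,5,6,7,8,9} → only 2 remains.
G6 = 4: row 6 has {1,2,5,6,8,9}; col 7 has {1,2,3,5,6,7,8,9}; box has {1,2,3,5,6,7,8,9} → only 4 remains.
C7 = 7: row 7 has {2,3,4,5,8}; col 3 has {1,3,4,6,8,9}; box has {1,3,4,9}; anti-diagonal has {1,2,4,5,6,9} → only 7 remains.
F7 = 1: row 7 has {2,3,4,5,7,8}; col 6 has {2,3,6,8,9}; box has {2,3,6} → only 1 remains.
J8 = 7: row 8 has {1,3,4,6,9}; col 9 has {1,2,3,4,5,6,8,9}; box has {1,2,3,4,5,6,8,9} → only 7 remains.
A9 = 8: row 9 has {1,2,3,6,9}; col 1 has {1,2,4,5,9}; box has {1,3,4,7,9}; anti-diagonal has {1,2,4,5,6,7,9} → only 8 remains.
C9 = 5: row 9 has {1,2,3,6,8,9}; col 3 has {1,3,4,6,7,8,9}; box has {1,3,4,7,8,9} → only 5 remains.
D9 = 7: row 9 has {1,2,3,5,6,8,9}; col 4 has {4,5,6}; box has {1,2,3,6} → only 7 remains.
F9 = 4: row 9 has {1,2,3,5,6,7,8,9}; col 6 has {1,2,3,6,8,9}; box has {1,2,3,6,7} → only 4 remains.
D1 = 2: row 1 has {1,3,4,5,6,7,8,9}; col 4 has {4,5,6,7}; box has {3,4,5,6,7,8,9} → only 2 remains.
D3 = 1: row 3 has {2,3,4,5,6,7,8,9}; col 4 has {2,4,5,6,7}; box has {2,3,4,5,6,7,8,9} → only 1 remains.
A4 = 3: row 4 has {1,2,4,6,7,8,9}; col 1 has {1,2,4,5,8,9}; box has {1,2,4,5,6,8,9} → only 3 remains.
E4 = 5: row 4 has {1,2,3,4,6,7,8,9}; col 5 has {1,2,3,4,6,7,9}; box has {1,2,4,6,9} → only 5 remains.
D5 = 8: row 5 has {1,2,3,4,5,6,9}; col 4 has {1,2,4,5,6,7}; box has {1,2,4,5,6,9} → only 8 remains.
F5 = 7: row 5 has {1,2,3,4,5,6,8,9}; col 6 has {1,2,3,4,6,8,9}; box has {1,2,4,5,6,8,9} → only 7 remains.
A6 = 7: row 6 has {1,2,4,5,6,8,9}; col 1 has {1,2,3,4,5,8,9}; box has {1,2,3,4,5,6,8,9} → only 7 remains.
D6 = 3: row 6 has {1,2,4,5,6,7,8,9}; col 4 has {1,2,4,5,6,7,8}; box has {1,2,4,5,6,7,8,9}; anti-diagonal has {1,2,4,5,6,7,8,9} → only 3 remains.
A7 = 6: row 7 has {1,2,3,4,5,7,8}; col 1 has {1,2,3,4,5,7,8,9}; box has {1,3,4,5,7,8,9} → only 6 remains.
D7 = 9: row 7 has {1,2,3,4,5,6,7,8}; col 4 has {1,2,3,4,5,6,7,8}; box has {1,2,3,4,6,7} → only 9 remains.
C8 = 2: row 8 has {1,3,4,6,7,9}; col 3 has {1,3,4,5,6,7,8,9}; box has {1,3,4,5,6,7,8,9} → only 2 remains.
E8 = 8: row 8 has {1,2,3,4,6,7,9}; col 5 has {1,2,3,4,5,6,7,9}; box has {1,2,3,4,6,7,9} → only 8 remains.
F8 = 5: row 8 has {1,2,3,4,6,7,8,9}; col 6 has {1,2,3,4,6,7,8,9}; box has {1,2,3,4,6,7,8,9} → only 5 remains.

942685317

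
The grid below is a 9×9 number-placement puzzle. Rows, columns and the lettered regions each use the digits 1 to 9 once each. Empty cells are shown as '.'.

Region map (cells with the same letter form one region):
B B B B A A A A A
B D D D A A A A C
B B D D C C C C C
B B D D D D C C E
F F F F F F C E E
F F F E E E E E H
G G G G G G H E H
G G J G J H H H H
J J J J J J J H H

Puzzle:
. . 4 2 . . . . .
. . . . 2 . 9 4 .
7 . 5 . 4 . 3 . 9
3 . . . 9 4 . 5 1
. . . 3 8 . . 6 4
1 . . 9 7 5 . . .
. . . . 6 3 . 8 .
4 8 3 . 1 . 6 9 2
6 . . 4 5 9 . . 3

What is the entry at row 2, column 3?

1

row 1, column 5 = 3: row 1 has {2,4}; col 5 has {1,2,4,5,6,7,8,9}; region has {2,4,9} → only 3 remains.
row 4, column 2 = 6: row 4 has {1,3,4,5,9}; col 2 has {8}; region has {2,3,4,7} → only 6 remains.
row 6, column 7 = 2: row 6 has {1,5,7,9}; col 7 has {3,6,9}; region has {1,4,5,6,7,8,9} → only 2 remains.
row 6, column 8 = 3: row 6 has {1,2,5,7,9}; col 8 has {4,5,6,8,9}; region has {1,2,4,5,6,7,8,9} → only 3 remains.
row 6, column 9 = 8: row 6 has {1,2,3,5,7,9}; col 9 has {1,2,3,4,9}; region has {2,3,6,9} → only 8 remains.
row 8, column 6 = 7: row 8 has {1,2,3,4,6,8,9}; col 6 has {3,4,5,9}; region has {2,3,6,8,9} → only 7 remains.
row 9, column 8 = 1: row 9 has {3,4,5,6,9}; col 8 has {3,4,5,6,8,9}; region has {2,3,6,7,8,9} → only 1 remains.
row 1, column 8 = 7: row 1 has {2,3,4}; col 8 has {1,3,4,5,6,8,9}; region has {2,3,4,9} → only 7 remains.
row 3, column 2 = 1: row 3 has {3,4,5,7,9}; col 2 has {6,8}; region has {2,3,4,6,7} → only 1 remains.
row 3, column 8 = 2: row 3 has {1,3,4,5,7,9}; col 8 has {1,3,4,5,6,7,8,9}; region has {3,4,5,9} → only 2 remains.
row 5, column 6 = 2: row 5 has {3,4,6,8}; col 6 has {3,4,5,7,9}; region has {1,3,8} → only 2 remains.
row 6, column 2 = 4: row 6 has {1,2,3,5,7,8,9}; col 2 has {1,6,8}; region has {1,2,3,8} → only 4 remains.
row 6, column 3 = 6: row 6 has {1,2,3,4,5,7,8,9}; col 3 has {3,4,5}; region has {1,2,3,4,8} → only 6 remains.
row 7, column 9 = 5: row 7 has {3,6,8}; col 9 has {1,2,3,4,8,9}; region has {1,2,3,6,7,8,9} → only 5 remains.
row 8, column 4 = 5: row 8 has {1,2,3,4,6,7,8,9}; col 4 has {2,3,4,9}; region has {3,4,6,8} → only 5 remains.
row 1, column 9 = 6: row 1 has {2,3,4,7}; col 9 has {1,2,3,4,5,8,9}; region has {2,3,4,7,9} → only 6 remains.
row 2, column 9 = 7: row 2 has {2,4,9}; col 9 has {1,2,3,4,5,6,8,9}; region has {2,3,4,5,9} → only 7 remains.
row 4, column 7 = 8: row 4 has {1,3,4,5,6,9}; col 7 has {2,3,6,9}; region has {2,3,4,5,7,9} → only 8 remains.
row 5, column 7 = 1: row 5 has {2,3,4,6,8}; col 7 has {2,3,6,8,9}; region has {2,3,4,5,7,8,9} → only 1 remains.
row 7, column 7 = 4: row 7 has {3,5,6,8}; col 7 has {1,2,3,6,8,9}; region has {1,2,3,5,6,7,8,9} → only 4 remains.
row 9, column 7 = 7: row 9 has {1,3,4,5,6,9}; col 7 has {1,2,3,4,6,8,9}; region has {1,3,4,5,6,9} → only 7 remains.
row 1, column 7 = 5: row 1 has {2,3,4,6,7}; col 7 has {1,2,3,4,6,7,8,9}; region has {2,3,4,6,7,9} → only 5 remains.
row 2, column 2 = 3: row 2 has {2,4,7,9}; col 2 has {1,4,6,8}; region has {4,5,9} → only 3 remains.
row 3, column 6 = 6: row 3 has {1,2,3,4,5,7,9}; col 6 has {2,3,4,5,7,9}; region has {1,2,3,4,5,7,8,9} → only 6 remains.
row 4, column 4 = 7: row 4 has {1,3,4,5,6,8,9}; col 4 has {2,3,4,5,9}; region has {3,4,5,9} → only 7 remains.
row 7, column 4 = 1: row 7 has {3,4,5,6,8}; col 4 has {2,3,4,5,7,9}; region has {3,4,5,6,8} → only 1 remains.
row 9, column 2 = 2: row 9 has {1,3,4,5,6,7,9}; col 2 has {1,3,4,6,8}; region has {1,3,4,5,6,7,9} → only 2 remains.
row 9, column 3 = 8: row 9 has {1,2,3,4,5,6,7,9}; col 3 has {3,4,5,6}; region has {1,2,3,4,5,6,7,9} → only 8 remains.
row 1, column 2 = 9: row 1 has {2,3,4,5,6,7}; col 2 has {1,2,3,4,6,8}; region has {1,2,3,4,6,7} → only 9 remains.
row 2, column 3 = 1: row 2 has {2,3,4,7,9}; col 3 has {3,4,5,6,8}; region has {3,4,5,7,9} → only 1 remains.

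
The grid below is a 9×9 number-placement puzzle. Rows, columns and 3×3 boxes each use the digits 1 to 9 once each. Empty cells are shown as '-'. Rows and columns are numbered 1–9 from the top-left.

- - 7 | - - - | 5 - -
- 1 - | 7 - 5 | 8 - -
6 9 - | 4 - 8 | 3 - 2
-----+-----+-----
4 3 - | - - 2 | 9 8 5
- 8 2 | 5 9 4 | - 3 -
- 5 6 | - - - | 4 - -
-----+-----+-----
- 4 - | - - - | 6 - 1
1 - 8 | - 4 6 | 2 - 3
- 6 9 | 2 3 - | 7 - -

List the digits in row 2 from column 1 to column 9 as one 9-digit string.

row 1, column 2 = 2: row 1 has {5,7}; col 2 has {1,3,4,5,6,8,9}; box has {1,6,7,9} → only 2 remains.
row 2, column 1 = 3: row 2 has {1,5,7,8}; col 1 has {1,4,6}; box has {1,2,6,7,9} → only 3 remains.
row 2, column 3 = 4: row 2 has {1,3,5,7,8}; col 3 has {2,6,7,8,9}; box has {1,2,3,6,7,9} → only 4 remains.
row 3, column 3 = 5: row 3 has {2,3,4,6,8,9}; col 3 has {2,4,6,7,8,9}; box has {1,2,3,4,6,7,9} → only 5 remains.
row 3, column 5 = 1: row 3 has {2,3,4,5,6,8,9}; col 5 has {3,4,9}; box has {4,5,7,8} → only 1 remains.
row 3, column 8 = 7: row 3 has {1,2,3,4,5,6,8,9}; col 8 has {3,8}; box has {2,3,5,8} → only 7 remains.
row 4, column 3 = 1: row 4 has {2,3,4,5,8,9}; col 3 has {2,4,5,6,7,8,9}; box has {2,3,4,5,6,8} → only 1 remains.
row 4, column 4 = 6: row 4 has {1,2,3,4,5,8,9}; col 4 has {2,4,5,7}; box has {2,4,5,9} → only 6 remains.
row 4, column 5 = 7: row 4 has {1,2,3,4,5,6,8,9}; col 5 has {1,3,4,9}; box has {2,4,5,6,9} → only 7 remains.
row 5, column 1 = 7: row 5 has {2,3,4,5,8,9}; col 1 has {1,3,4,6}; box has {1,2,3,4,5,6,8} → only 7 remains.
row 5, column 7 = 1: row 5 has {2,3,4,5,7,8,9}; col 7 has {2,3,4,5,6,7,8,9}; box has {3,4,5,8,9} → only 1 remains.
row 5, column 9 = 6: row 5 has {1,2,3,4,5,7,8,9}; col 9 has {1,2,3,5}; box has {1,3,4,5,8,9} → only 6 remains.
row 6, column 1 = 9: row 6 has {4,5,6}; col 1 has {1,3,4,6,7}; box has {1,2,3,4,5,6,7,8} → only 9 remains.
row 6, column 5 = 8: row 6 has {4,5,6,9}; col 5 has {1,3,4,7,9}; box has {2,4,5,6,7,9} → only 8 remains.
row 6, column 8 = 2: row 6 has {4,5,6,8,9}; col 8 has {3,7,8}; box has {1,3,4,5,6,8,9} → only 2 remains.
row 6, column 9 = 7: row 6 has {2,4,5,6,8,9}; col 9 has {1,2,3,5,6}; box has {1,2,3,4,5,6,8,9} → only 7 remains.
row 7, column 3 = 3: row 7 has {1,4,6}; col 3 has {1,2,4,5,6,7,8,9}; box has {1,4,6,8,9} → only 3 remains.
row 7, column 5 = 5: row 7 has {1,3,4,6}; col 5 has {1,3,4,7,8,9}; box has {2,3,4,6} → only 5 remains.
row 7, column 8 = 9: row 7 has {1,3,4,5,6}; col 8 has {2,3,7,8}; box has {1,2,3,6,7} → only 9 remains.
row 8, column 2 = 7: row 8 has {1,2,3,4,6,8}; col 2 has {1,2,3,4,5,6,8,9}; box has {1,3,4,6,8,9} → only 7 remains.
row 8, column 4 = 9: row 8 has {1,2,3,4,6,7,8}; col 4 has {2,4,5,6,7}; box has {2,3,4,5,6} → only 9 remains.
row 8, column 8 = 5: row 8 has {1,2,3,4,6,7,8,9}; col 8 has {2,3,7,8,9}; box has {1,2,3,6,7,9} → only 5 remains.
row 9, column 1 = 5: row 9 has {2,3,6,7,9}; col 1 has {1,3,4,6,7,9}; box has {1,3,4,6,7,8,9} → only 5 remains.
row 9, column 6 = 1: row 9 has {2,3,5,6,7,9}; col 6 has {2,4,5,6,8}; box has {2,3,4,5,6,9} → only 1 remains.
row 9, column 8 = 4: row 9 has {1,2,3,5,6,7,9}; col 8 has {2,3,5,7,8,9}; box has {1,2,3,5,6,7,9} → only 4 remains.
row 9, column 9 = 8: row 9 has {1,2,3,4,5,6,7,9}; col 9 has {1,2,3,5,6,7}; box has {1,2,3,4,5,6,7,9} → only 8 remains.
row 1, column 1 = 8: row 1 has {2,5,7}; col 1 has {1,3,4,5,6,7,9}; box has {1,2,3,4,5,6,7,9} → only 8 remains.
row 1, column 4 = 3: row 1 has {2,5,7,8}; col 4 has {2,4,5,6,7,9}; box has {1,4,5,7,8} → only 3 remains.
row 1, column 5 = 6: row 1 has {2,3,5,7,8}; col 5 has {1,3,4,5,7,8,9}; box has {1,3,4,5,7,8} → only 6 remains.
row 1, column 6 = 9: row 1 has {2,3,5,6,7,8}; col 6 has {1,2,4,5,6,8}; box has {1,3,4,5,6,7,8} → only 9 remains.
row 1, column 8 = 1: row 1 has {2,3,5,6,7,8,9}; col 8 has {2,3,4,5,7,8,9}; box has {2,3,5,7,8} → only 1 remains.
row 1, column 9 = 4: row 1 has {1,2,3,5,6,7,8,9}; col 9 has {1,2,3,5,6,7,8}; box has {1,2,3,5,7,8} → only 4 remains.
row 2, column 5 = 2: row 2 has {1,3,4,5,7,8}; col 5 has {1,3,4,5,6,7,8,9}; box has {1,3,4,5,6,7,8,9} → only 2 remains.
row 2, column 8 = 6: row 2 has {1,2,3,4,5,7,8}; col 8 has {1,2,3,4,5,7,8,9}; box has {1,2,3,4,5,7,8} → only 6 remains.
row 2, column 9 = 9: row 2 has {1,2,3,4,5,6,7,8}; col 9 has {1,2,3,4,5,6,7,8}; box has {1,2,3,4,5,6,7,8} → only 9 remains.

314725869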